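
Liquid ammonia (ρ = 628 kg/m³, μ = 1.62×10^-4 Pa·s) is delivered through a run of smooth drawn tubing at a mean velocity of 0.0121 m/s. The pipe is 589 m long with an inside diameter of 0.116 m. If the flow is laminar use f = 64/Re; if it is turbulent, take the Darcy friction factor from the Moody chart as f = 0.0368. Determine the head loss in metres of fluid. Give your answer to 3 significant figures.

Reynolds number Re = ρVD/μ = 628 · 0.0121 · 0.116 / 0.000162 = 5441.
Re > 4000 → turbulent; use the Moody-chart value f = 0.0368.
Darcy-Weisbach: ΔP = f(L/D)(ρV²/2) = 0.0368·(589/0.116)·(628·0.0121²/2) = 0.0368·5078·0.04597 = 8.59 Pa.
Head loss h_f = ΔP/(ρg) = 8.59/(628·9.81) = 0.00139 m.

h_f ≈ 0.00139 m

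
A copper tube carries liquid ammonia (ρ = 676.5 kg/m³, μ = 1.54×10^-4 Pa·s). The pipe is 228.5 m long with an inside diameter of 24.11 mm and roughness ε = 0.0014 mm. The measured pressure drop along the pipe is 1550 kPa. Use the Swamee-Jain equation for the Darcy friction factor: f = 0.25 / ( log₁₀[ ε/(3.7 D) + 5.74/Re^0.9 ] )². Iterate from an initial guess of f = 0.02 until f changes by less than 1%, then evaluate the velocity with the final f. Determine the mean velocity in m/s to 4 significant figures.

V ≈ 5.979 m/s

Rearranging Darcy-Weisbach: V = √(2·ΔP·D/(f·L·ρ)). With ε/D = 1.4e-06/0.02411 = 5.81e-05, iterate starting from f = 0.02:
  f = 0.02 → V = √(2·1.55e+06·0.02411/(0.02·228.5·676.5)) = 4.917 m/s; Re = ρVD/μ = 5.208e+05; f → 0.01387
  f = 0.01387 → V = 5.904 m/s; Re = 6.253e+05; f → 0.01354
  f = 0.01354 → V = 5.975 m/s; Re = 6.328e+05; f → 0.01352
Converged (Δf/f < 1%). With the final f = 0.01352: V = √(2·1.55e+06·0.02411/(0.01352·228.5·676.5)) = 5.979 m/s.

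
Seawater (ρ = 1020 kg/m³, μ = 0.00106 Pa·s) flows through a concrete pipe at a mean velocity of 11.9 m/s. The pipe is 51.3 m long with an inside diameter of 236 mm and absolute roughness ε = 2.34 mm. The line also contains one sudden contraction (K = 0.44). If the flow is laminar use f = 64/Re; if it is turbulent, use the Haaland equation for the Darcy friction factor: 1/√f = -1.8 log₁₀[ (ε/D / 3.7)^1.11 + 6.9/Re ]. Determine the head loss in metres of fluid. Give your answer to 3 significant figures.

Reynolds number Re = ρVD/μ = 1020 · 11.9 · 0.236 / 0.00106 = 2.702e+06.
Re > 4000 → turbulent. Relative roughness ε/D = 0.00234/0.236 = 0.00992. Haaland: 1/√f = -1.8 log₁₀[(0.00992/3.7)^1.11 + 6.9/2.702e+06] = -1.8 log₁₀[0.0014 + 2.55e-06] = 5.137, so f = 0.03789.
Total minor-loss coefficient ΣK = 1·0.44 = 0.44.
ΔP = [f·L/D + ΣK]·(ρV²/2) = [0.03789·51.3/0.236 + 0.44]·(1020·11.9²/2) = [8.237 + 0.44]·7.222e+04 = 6.266e+05 Pa.
Head loss h_f = ΔP/(ρg) = 6.266e+05/(1020·9.81) = 62.6 m.

h_f ≈ 62.6 m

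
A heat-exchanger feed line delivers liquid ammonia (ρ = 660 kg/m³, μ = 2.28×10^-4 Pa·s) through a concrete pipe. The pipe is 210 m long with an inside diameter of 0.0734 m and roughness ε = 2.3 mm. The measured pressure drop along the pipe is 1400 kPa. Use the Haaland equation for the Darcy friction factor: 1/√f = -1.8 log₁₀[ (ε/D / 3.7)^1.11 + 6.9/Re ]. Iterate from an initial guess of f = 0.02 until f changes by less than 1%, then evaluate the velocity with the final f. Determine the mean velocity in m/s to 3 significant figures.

V ≈ 5.04 m/s

Rearranging Darcy-Weisbach: V = √(2·ΔP·D/(f·L·ρ)). With ε/D = 0.0023/0.0734 = 0.0313, iterate starting from f = 0.02:
  f = 0.02 → V = √(2·1.4e+06·0.0734/(0.02·210·660)) = 8.611 m/s; Re = ρVD/μ = 1.83e+06; f → 0.05836
  f = 0.05836 → V = 5.041 m/s; Re = 1.071e+06; f → 0.05837
Converged (Δf/f < 1%). With the final f = 0.05837: V = √(2·1.4e+06·0.0734/(0.05837·210·660)) = 5.04 m/s.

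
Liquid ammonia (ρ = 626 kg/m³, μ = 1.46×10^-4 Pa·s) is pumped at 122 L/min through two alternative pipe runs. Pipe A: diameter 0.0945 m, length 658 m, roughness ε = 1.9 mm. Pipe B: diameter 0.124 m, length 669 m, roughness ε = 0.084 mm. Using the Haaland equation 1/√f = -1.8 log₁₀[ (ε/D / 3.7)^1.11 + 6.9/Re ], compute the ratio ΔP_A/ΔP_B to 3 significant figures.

ΔP_A/ΔP_B ≈ 8.94

Pipe A: V = Q/A = 0.002033/0.007014 = 0.2899 m/s; Re = 1.175e+05; ε/D = 0.0201; Haaland → f = 0.04916; ΔP_A = f(L/D)(ρV²/2) = 9004 Pa.
Pipe B: V = Q/A = 0.002033/0.01208 = 0.1684 m/s; Re = 8.952e+04; ε/D = 0.000677; Haaland → f = 0.02105; ΔP_B = f(L/D)(ρV²/2) = 1008 Pa.
ΔP_A/ΔP_B = 9004/1008 = 8.94.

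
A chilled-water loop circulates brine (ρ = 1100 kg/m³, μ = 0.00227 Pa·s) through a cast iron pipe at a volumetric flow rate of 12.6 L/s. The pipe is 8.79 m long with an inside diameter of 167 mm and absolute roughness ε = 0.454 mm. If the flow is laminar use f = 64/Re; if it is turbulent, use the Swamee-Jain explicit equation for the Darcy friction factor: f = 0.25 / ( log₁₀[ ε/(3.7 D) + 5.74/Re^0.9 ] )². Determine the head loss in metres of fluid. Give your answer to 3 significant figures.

h_f ≈ 0.0253 m

Q = 12.6 L/s = 12.6/1000 = 0.0126 m³/s.
Cross-sectional area A = πD²/4 = π(0.167)²/4 = 0.0219 m²; mean velocity V = Q/A = 0.0126/0.0219 = 0.5752 m/s.
Reynolds number Re = ρVD/μ = 1100 · 0.5752 · 0.167 / 0.00227 = 4.655e+04.
Re > 4000 → turbulent. Relative roughness ε/D = 0.000454/0.167 = 0.00272. Swamee-Jain: f = 0.25/(log₁₀[0.00272/3.7 + 5.74/4.655e+04^0.9])² = 0.25/(log₁₀[0.000735 + 0.000361])² = 0.25/(-2.96)² = 0.02853.
Darcy-Weisbach: ΔP = f(L/D)(ρV²/2) = 0.02853·(8.79/0.167)·(1100·0.5752²/2) = 0.02853·52.63·182 = 273.3 Pa.
Head loss h_f = ΔP/(ρg) = 273.3/(1100·9.81) = 0.0253 m.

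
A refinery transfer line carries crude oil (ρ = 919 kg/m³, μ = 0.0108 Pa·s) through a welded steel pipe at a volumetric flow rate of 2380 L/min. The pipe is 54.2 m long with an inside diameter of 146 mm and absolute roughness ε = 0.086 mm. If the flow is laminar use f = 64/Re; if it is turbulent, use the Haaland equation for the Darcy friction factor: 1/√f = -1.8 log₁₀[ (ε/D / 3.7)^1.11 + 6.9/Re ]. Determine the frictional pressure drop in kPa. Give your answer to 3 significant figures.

ΔP ≈ 23.7 kPa

Q = 2380 L/min = 2380/60000 = 0.03967 m³/s.
Cross-sectional area A = πD²/4 = π(0.146)²/4 = 0.01674 m²; mean velocity V = Q/A = 0.03967/0.01674 = 2.369 m/s.
Reynolds number Re = ρVD/μ = 919 · 2.369 · 0.146 / 0.0108 = 2.944e+04.
Re > 4000 → turbulent. Relative roughness ε/D = 8.6e-05/0.146 = 0.000589. Haaland: 1/√f = -1.8 log₁₀[(0.000589/3.7)^1.11 + 6.9/2.944e+04] = -1.8 log₁₀[6.08e-05 + 0.000234] = 6.354, so f = 0.02477.
Darcy-Weisbach: ΔP = f(L/D)(ρV²/2) = 0.02477·(54.2/0.146)·(919·2.369²/2) = 0.02477·371.2·2580 = 2.372e+04 Pa.
ΔP = 2.372e+04 Pa = 23.7 kPa.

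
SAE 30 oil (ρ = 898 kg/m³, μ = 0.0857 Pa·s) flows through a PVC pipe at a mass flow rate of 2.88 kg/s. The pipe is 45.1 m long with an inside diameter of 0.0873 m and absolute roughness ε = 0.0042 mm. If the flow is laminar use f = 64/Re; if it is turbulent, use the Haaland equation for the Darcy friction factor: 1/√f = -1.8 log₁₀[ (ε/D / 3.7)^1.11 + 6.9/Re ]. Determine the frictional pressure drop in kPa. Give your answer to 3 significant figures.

A = πD²/4 = π(0.0873)²/4 = 0.005986 m²; mean velocity V = ṁ/(ρA) = 2.88/(898 · 0.005986) = 0.5358 m/s.
Reynolds number Re = ρVD/μ = 898 · 0.5358 · 0.0873 / 0.0857 = 490.1.
Re < 2300 → laminar flow, so f = 64/Re = 64/490.1 = 0.1306 (the turbulent correlation is not needed).
Darcy-Weisbach: ΔP = f(L/D)(ρV²/2) = 0.1306·(45.1/0.0873)·(898·0.5358²/2) = 0.1306·516.6·128.9 = 8695 Pa.
ΔP = 8695 Pa = 8.70 kPa.

ΔP ≈ 8.70 kPa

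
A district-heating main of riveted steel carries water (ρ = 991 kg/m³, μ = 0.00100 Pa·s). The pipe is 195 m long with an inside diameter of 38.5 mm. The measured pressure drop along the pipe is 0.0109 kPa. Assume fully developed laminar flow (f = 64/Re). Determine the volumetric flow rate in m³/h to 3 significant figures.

For laminar flow, f = 64/Re with Re = ρVD/μ, so Darcy-Weisbach reduces to ΔP = 32μLV/D². Solving for V: V = ΔP·D²/(32μL) = 10.9·(0.0385)²/(32·0.001·195) = 0.002589 m/s.
Check: Re = ρVD/μ = 991·0.002589·0.0385/0.001 = 98.79 < 2300, so the laminar assumption holds.
Q = V·A = 0.002589·(π/4·0.0385²) = 3.014e-06 m³/s = 0.0109 m³/h.

Q ≈ 0.0109 m³/h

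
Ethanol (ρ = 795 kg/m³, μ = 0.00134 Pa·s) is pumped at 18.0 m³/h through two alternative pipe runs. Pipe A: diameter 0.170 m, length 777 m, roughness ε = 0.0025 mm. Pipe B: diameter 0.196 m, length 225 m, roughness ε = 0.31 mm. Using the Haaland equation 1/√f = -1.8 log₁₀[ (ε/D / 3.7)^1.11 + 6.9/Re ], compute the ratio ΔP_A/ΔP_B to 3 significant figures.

Pipe A: V = Q/A = 0.005/0.0227 = 0.2203 m/s; Re = 2.222e+04; ε/D = 1.47e-05; Haaland → f = 0.0251; ΔP_A = f(L/D)(ρV²/2) = 2213 Pa.
Pipe B: V = Q/A = 0.005/0.03017 = 0.1657 m/s; Re = 1.927e+04; ε/D = 0.00158; Haaland → f = 0.02891; ΔP_B = f(L/D)(ρV²/2) = 362.3 Pa.
ΔP_A/ΔP_B = 2213/362.3 = 6.11.

ΔP_A/ΔP_B ≈ 6.11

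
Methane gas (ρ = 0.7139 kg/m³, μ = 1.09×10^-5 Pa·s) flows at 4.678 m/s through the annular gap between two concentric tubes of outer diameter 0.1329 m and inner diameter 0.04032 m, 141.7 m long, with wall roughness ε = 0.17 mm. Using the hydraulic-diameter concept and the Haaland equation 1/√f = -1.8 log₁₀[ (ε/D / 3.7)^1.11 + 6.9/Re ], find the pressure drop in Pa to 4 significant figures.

Hydraulic diameter D_h = 4A/P = D_o - D_i = 0.1329 - 0.04032 = 0.09258 m.
Re = ρVD_h/μ = 0.7139·4.678·0.09258/1.09e-05 = 2.837e+04.
ε/D_h = 0.00017/0.09258 = 0.00184; Haaland gives 1/√f = -1.8 log₁₀[0.000215+0.000243] = 6.01, so f = 0.02768.
ΔP = f(L/D_h)(ρV²/2) = 0.02768·141.7/0.09258·7.811 = 331 Pa.

ΔP ≈ 331.0 Pa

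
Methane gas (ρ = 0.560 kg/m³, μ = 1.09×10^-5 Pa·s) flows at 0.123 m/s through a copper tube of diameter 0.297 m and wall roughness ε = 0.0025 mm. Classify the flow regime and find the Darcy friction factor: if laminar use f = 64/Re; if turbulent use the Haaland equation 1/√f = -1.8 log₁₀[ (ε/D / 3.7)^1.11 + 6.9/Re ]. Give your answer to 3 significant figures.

f ≈ 0.0341

Re = ρVD/μ = 0.56·0.123·0.297/1.09e-05 = 1877.
Re < 2300 → laminar, so f = 64/Re = 0.0341 (roughness is irrelevant in laminar flow).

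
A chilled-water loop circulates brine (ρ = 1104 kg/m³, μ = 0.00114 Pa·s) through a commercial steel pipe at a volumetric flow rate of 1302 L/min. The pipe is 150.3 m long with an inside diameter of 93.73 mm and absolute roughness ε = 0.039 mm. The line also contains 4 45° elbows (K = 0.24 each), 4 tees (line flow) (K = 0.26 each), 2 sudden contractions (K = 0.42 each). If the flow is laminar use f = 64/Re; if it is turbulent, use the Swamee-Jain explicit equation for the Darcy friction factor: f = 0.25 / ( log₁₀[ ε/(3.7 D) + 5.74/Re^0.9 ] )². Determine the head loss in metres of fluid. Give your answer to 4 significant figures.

h_f ≈ 15.90 m

Q = 1302 L/min = 1302/60000 = 0.0217 m³/s.
Cross-sectional area A = πD²/4 = π(0.09373)²/4 = 0.0069 m²; mean velocity V = Q/A = 0.0217/0.0069 = 3.145 m/s.
Reynolds number Re = ρVD/μ = 1104 · 3.145 · 0.09373 / 0.00114 = 2.855e+05.
Re > 4000 → turbulent. Relative roughness ε/D = 3.9e-05/0.09373 = 0.000416. Swamee-Jain: f = 0.25/(log₁₀[0.000416/3.7 + 5.74/2.855e+05^0.9])² = 0.25/(log₁₀[0.000112 + 7.06e-05])² = 0.25/(-3.737)² = 0.0179.
Total minor-loss coefficient ΣK = 4·0.24 + 4·0.26 + 2·0.42 = 2.84.
ΔP = [f·L/D + ΣK]·(ρV²/2) = [0.0179·150.3/0.09373 + 2.84]·(1104·3.145²/2) = [28.7 + 2.84]·5460 = 1.722e+05 Pa.
Head loss h_f = ΔP/(ρg) = 1.722e+05/(1104·9.81) = 15.90 m.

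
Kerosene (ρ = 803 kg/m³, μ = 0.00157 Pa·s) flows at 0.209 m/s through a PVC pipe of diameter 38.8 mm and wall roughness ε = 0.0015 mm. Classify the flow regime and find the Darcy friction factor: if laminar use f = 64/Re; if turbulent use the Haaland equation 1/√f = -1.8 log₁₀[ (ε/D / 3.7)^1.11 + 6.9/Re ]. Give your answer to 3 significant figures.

f ≈ 0.0400

Re = ρVD/μ = 803·0.209·0.0388/0.00157 = 4148.
Re > 4000 → turbulent. ε/D = 1.5e-06/0.0388 = 3.87e-05; Haaland: 1/√f = -1.8 log₁₀[2.96e-06 + 0.00166] = 5.001, so f = 0.03999.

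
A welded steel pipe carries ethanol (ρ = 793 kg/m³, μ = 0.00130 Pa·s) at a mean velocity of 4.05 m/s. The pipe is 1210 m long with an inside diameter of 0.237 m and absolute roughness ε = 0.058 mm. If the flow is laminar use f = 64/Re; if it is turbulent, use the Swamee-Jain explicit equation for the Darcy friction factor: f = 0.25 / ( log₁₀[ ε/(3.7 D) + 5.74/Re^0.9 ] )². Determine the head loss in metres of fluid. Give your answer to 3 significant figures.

h_f ≈ 67.1 m

Reynolds number Re = ρVD/μ = 793 · 4.05 · 0.237 / 0.0013 = 5.855e+05.
Re > 4000 → turbulent. Relative roughness ε/D = 5.8e-05/0.237 = 0.000245. Swamee-Jain: f = 0.25/(log₁₀[0.000245/3.7 + 5.74/5.855e+05^0.9])² = 0.25/(log₁₀[6.61e-05 + 3.7e-05])² = 0.25/(-3.987)² = 0.01573.
Darcy-Weisbach: ΔP = f(L/D)(ρV²/2) = 0.01573·(1210/0.237)·(793·4.05²/2) = 0.01573·5105·6504 = 5.223e+05 Pa.
Head loss h_f = ΔP/(ρg) = 5.223e+05/(793·9.81) = 67.1 m.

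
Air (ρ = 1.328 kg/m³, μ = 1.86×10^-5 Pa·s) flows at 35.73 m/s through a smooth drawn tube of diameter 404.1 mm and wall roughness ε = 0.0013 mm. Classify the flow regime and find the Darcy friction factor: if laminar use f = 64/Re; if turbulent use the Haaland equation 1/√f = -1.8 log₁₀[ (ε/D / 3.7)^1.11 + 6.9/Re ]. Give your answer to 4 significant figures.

Re = ρVD/μ = 1.328·35.73·0.4041/1.86e-05 = 1.031e+06.
Re > 4000 → turbulent. ε/D = 1.3e-06/0.4041 = 3.22e-06; Haaland: 1/√f = -1.8 log₁₀[1.87e-07 + 6.69e-06] = 9.292, so f = 0.01158.

f ≈ 0.01158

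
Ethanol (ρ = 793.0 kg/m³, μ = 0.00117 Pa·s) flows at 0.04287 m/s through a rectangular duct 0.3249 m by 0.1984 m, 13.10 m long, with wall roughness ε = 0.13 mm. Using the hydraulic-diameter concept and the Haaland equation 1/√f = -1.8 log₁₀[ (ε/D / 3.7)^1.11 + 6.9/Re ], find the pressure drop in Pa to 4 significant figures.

Hydraulic diameter D_h = 4A/P = 4·(0.3249·0.1984)/(2·(0.3249+0.1984)) = 0.2578/1.047 = 0.2464 m.
Re = ρVD_h/μ = 793·0.04287·0.2464/0.00117 = 7158.
ε/D_h = 0.00013/0.2464 = 0.000528; Haaland gives 1/√f = -1.8 log₁₀[5.38e-05+0.000964] = 5.386, so f = 0.03447.
ΔP = f(L/D_h)(ρV²/2) = 0.03447·13.1/0.2464·0.7287 = 1.336 Pa.

ΔP ≈ 1.336 Pa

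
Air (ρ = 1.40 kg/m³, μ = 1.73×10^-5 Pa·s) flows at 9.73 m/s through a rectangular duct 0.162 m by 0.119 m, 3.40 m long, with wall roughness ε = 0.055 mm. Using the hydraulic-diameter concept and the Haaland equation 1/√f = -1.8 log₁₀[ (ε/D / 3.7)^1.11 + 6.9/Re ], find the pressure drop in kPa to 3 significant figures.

ΔP ≈ 0.0319 kPa

Hydraulic diameter D_h = 4A/P = 4·(0.162·0.119)/(2·(0.162+0.119)) = 0.07711/0.562 = 0.1372 m.
Re = ρVD_h/μ = 1.4·9.73·0.1372/1.73e-05 = 1.08e+05.
ε/D_h = 5.5e-05/0.1372 = 0.000401; Haaland gives 1/√f = -1.8 log₁₀[3.97e-05+6.39e-05] = 7.173, so f = 0.01944.
ΔP = f(L/D_h)(ρV²/2) = 0.01944·3.4/0.1372·66.27 = 31.92 Pa.
ΔP = 0.0319 kPa.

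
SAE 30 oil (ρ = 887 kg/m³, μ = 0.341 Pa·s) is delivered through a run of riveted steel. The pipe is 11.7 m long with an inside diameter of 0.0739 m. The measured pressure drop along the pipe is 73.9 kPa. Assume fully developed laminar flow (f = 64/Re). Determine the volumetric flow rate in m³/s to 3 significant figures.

Q ≈ 0.0136 m³/s

For laminar flow, f = 64/Re with Re = ρVD/μ, so Darcy-Weisbach reduces to ΔP = 32μLV/D². Solving for V: V = ΔP·D²/(32μL) = 7.39e+04·(0.0739)²/(32·0.341·11.7) = 3.161 m/s.
Check: Re = ρVD/μ = 887·3.161·0.0739/0.341 = 607.7 < 2300, so the laminar assumption holds.
Q = V·A = 3.161·(π/4·0.0739²) = 0.01356 m³/s = 0.0136 m³/s.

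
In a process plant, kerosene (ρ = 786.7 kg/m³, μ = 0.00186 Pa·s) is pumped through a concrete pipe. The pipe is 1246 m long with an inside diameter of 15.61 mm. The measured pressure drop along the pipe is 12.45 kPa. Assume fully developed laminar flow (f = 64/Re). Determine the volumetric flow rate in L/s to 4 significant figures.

For laminar flow, f = 64/Re with Re = ρVD/μ, so Darcy-Weisbach reduces to ΔP = 32μLV/D². Solving for V: V = ΔP·D²/(32μL) = 1.245e+04·(0.01561)²/(32·0.00186·1246) = 0.04091 m/s.
Check: Re = ρVD/μ = 786.7·0.04091·0.01561/0.00186 = 270.1 < 2300, so the laminar assumption holds.
Q = V·A = 0.04091·(π/4·0.01561²) = 7.829e-06 m³/s = 0.007829 L/s.

Q ≈ 0.007829 L/s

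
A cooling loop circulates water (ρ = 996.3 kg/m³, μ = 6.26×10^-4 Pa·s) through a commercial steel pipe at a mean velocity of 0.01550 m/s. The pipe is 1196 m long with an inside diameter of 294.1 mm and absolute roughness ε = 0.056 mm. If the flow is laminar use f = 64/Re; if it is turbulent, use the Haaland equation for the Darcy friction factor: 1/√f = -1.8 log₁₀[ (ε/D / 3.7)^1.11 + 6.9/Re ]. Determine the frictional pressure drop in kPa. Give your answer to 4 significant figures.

ΔP ≈ 0.01654 kPa

Reynolds number Re = ρVD/μ = 996.3 · 0.0155 · 0.2941 / 0.000626 = 7255.
Re > 4000 → turbulent. Relative roughness ε/D = 5.6e-05/0.2941 = 0.00019. Haaland: 1/√f = -1.8 log₁₀[(0.00019/3.7)^1.11 + 6.9/7255] = -1.8 log₁₀[1.74e-05 + 0.000951] = 5.425, so f = 0.03398.
Darcy-Weisbach: ΔP = f(L/D)(ρV²/2) = 0.03398·(1196/0.2941)·(996.3·0.0155²/2) = 0.03398·4067·0.1197 = 16.54 Pa.
ΔP = 16.54 Pa = 0.01654 kPa.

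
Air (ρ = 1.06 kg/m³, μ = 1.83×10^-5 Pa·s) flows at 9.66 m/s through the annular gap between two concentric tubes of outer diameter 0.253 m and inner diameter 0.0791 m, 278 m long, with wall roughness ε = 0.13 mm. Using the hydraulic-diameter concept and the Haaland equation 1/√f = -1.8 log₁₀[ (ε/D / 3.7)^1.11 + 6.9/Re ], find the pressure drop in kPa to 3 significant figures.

ΔP ≈ 1.67 kPa

Hydraulic diameter D_h = 4A/P = D_o - D_i = 0.253 - 0.0791 = 0.1739 m.
Re = ρVD_h/μ = 1.06·9.66·0.1739/1.83e-05 = 9.73e+04.
ε/D_h = 0.00013/0.1739 = 0.000748; Haaland gives 1/√f = -1.8 log₁₀[7.93e-05+7.09e-05] = 6.882, so f = 0.02111.
ΔP = f(L/D_h)(ρV²/2) = 0.02111·278/0.1739·49.46 = 1669 Pa.
ΔP = 1.67 kPa.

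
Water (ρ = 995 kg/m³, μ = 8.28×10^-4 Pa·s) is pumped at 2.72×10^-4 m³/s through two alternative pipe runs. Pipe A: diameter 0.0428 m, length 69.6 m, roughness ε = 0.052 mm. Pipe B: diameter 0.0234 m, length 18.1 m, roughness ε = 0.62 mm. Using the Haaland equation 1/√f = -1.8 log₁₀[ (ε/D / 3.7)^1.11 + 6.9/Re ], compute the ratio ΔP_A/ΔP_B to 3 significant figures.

ΔP_A/ΔP_B ≈ 0.109

Pipe A: V = Q/A = 0.000272/0.001439 = 0.1891 m/s; Re = 9724; ε/D = 0.00121; Haaland → f = 0.03269; ΔP_A = f(L/D)(ρV²/2) = 945.2 Pa.
Pipe B: V = Q/A = 0.000272/0.0004301 = 0.6325 m/s; Re = 1.779e+04; ε/D = 0.0265; Haaland → f = 0.05626; ΔP_B = f(L/D)(ρV²/2) = 8660 Pa.
ΔP_A/ΔP_B = 945.2/8660 = 0.109.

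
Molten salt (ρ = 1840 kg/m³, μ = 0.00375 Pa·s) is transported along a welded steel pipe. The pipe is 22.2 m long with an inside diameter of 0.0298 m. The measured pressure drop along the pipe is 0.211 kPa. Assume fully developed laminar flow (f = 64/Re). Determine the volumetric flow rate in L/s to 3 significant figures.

Q ≈ 0.0491 L/s

For laminar flow, f = 64/Re with Re = ρVD/μ, so Darcy-Weisbach reduces to ΔP = 32μLV/D². Solving for V: V = ΔP·D²/(32μL) = 211·(0.0298)²/(32·0.00375·22.2) = 0.07034 m/s.
Check: Re = ρVD/μ = 1840·0.07034·0.0298/0.00375 = 1028 < 2300, so the laminar assumption holds.
Q = V·A = 0.07034·(π/4·0.0298²) = 4.906e-05 m³/s = 0.0491 L/s.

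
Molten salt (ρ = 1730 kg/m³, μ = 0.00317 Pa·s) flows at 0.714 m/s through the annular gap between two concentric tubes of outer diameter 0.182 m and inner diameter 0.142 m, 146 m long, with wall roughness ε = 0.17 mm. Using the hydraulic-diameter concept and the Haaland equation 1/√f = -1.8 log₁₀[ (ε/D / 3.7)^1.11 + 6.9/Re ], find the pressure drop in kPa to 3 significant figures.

ΔP ≈ 55.0 kPa

Hydraulic diameter D_h = 4A/P = D_o - D_i = 0.182 - 0.142 = 0.04 m.
Re = ρVD_h/μ = 1730·0.714·0.04/0.00317 = 1.559e+04.
ε/D_h = 0.00017/0.04 = 0.00425; Haaland gives 1/√f = -1.8 log₁₀[0.000546+0.000443] = 5.409, so f = 0.03418.
ΔP = f(L/D_h)(ρV²/2) = 0.03418·146/0.04·441 = 5.501e+04 Pa.
ΔP = 55.0 kPa.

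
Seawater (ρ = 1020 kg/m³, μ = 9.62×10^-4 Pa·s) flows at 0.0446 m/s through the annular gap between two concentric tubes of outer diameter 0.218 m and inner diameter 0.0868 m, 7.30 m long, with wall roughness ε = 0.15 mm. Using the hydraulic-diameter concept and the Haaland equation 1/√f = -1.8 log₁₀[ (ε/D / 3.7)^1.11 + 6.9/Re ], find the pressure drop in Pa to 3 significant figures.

Hydraulic diameter D_h = 4A/P = D_o - D_i = 0.218 - 0.0868 = 0.1312 m.
Re = ρVD_h/μ = 1020·0.0446·0.1312/0.000962 = 6204.
ε/D_h = 0.00015/0.1312 = 0.00114; Haaland gives 1/√f = -1.8 log₁₀[0.000127+0.00111] = 5.232, so f = 0.03653.
ΔP = f(L/D_h)(ρV²/2) = 0.03653·7.3/0.1312·1.014 = 2.062 Pa.

ΔP ≈ 2.06 Pa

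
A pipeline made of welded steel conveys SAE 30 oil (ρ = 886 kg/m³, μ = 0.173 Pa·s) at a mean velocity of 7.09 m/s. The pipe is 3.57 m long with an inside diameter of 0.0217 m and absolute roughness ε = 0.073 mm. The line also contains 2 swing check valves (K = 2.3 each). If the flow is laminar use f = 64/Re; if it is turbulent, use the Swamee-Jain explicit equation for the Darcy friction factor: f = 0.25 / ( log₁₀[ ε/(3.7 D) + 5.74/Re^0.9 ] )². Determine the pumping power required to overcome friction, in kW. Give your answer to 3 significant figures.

P ≈ 1.05 kW

Reynolds number Re = ρVD/μ = 886 · 7.09 · 0.0217 / 0.173 = 787.9.
Re < 2300 → laminar flow, so f = 64/Re = 64/787.9 = 0.08122 (the turbulent correlation is not needed).
Total minor-loss coefficient ΣK = 2·2.3 = 4.6.
ΔP = [f·L/D + ΣK]·(ρV²/2) = [0.08122·3.57/0.0217 + 4.6]·(886·7.09²/2) = [13.36 + 4.6]·2.227e+04 = 4e+05 Pa.
Q = V·A = 7.09·0.0003698 = 0.002622 m³/s.
Pumping power P = QΔP = 0.002622·4e+05 = 1049 W = 1.05 kW.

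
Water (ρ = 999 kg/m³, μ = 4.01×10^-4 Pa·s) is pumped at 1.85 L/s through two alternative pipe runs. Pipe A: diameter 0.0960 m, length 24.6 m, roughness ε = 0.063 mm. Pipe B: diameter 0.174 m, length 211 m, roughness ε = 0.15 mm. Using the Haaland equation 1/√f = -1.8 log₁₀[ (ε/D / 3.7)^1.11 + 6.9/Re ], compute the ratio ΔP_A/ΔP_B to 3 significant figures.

ΔP_A/ΔP_B ≈ 2.03

Pipe A: V = Q/A = 0.00185/0.007238 = 0.2556 m/s; Re = 6.113e+04; ε/D = 0.000656; Haaland → f = 0.02205; ΔP_A = f(L/D)(ρV²/2) = 184.4 Pa.
Pipe B: V = Q/A = 0.00185/0.02378 = 0.0778 m/s; Re = 3.373e+04; ε/D = 0.000862; Haaland → f = 0.02482; ΔP_B = f(L/D)(ρV²/2) = 90.99 Pa.
ΔP_A/ΔP_B = 184.4/90.99 = 2.03.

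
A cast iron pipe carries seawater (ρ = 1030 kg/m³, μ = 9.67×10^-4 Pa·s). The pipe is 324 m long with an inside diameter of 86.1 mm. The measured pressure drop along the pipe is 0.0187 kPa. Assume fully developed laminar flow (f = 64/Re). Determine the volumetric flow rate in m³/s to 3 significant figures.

Q ≈ 8.05×10^-5 m³/s

For laminar flow, f = 64/Re with Re = ρVD/μ, so Darcy-Weisbach reduces to ΔP = 32μLV/D². Solving for V: V = ΔP·D²/(32μL) = 18.7·(0.0861)²/(32·0.000967·324) = 0.01383 m/s.
Check: Re = ρVD/μ = 1030·0.01383·0.0861/0.000967 = 1268 < 2300, so the laminar assumption holds.
Q = V·A = 0.01383·(π/4·0.0861²) = 8.05e-05 m³/s = 8.05×10^-5 m³/s.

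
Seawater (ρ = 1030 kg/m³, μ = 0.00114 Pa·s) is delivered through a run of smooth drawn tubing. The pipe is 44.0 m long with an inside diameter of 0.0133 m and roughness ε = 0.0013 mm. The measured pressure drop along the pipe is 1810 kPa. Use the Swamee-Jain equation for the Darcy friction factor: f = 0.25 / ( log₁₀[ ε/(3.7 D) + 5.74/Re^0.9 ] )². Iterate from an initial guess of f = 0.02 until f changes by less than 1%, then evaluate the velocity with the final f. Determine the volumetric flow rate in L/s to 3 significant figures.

Q ≈ 1.04 L/s

Rearranging Darcy-Weisbach: V = √(2·ΔP·D/(f·L·ρ)). With ε/D = 1.3e-06/0.0133 = 9.77e-05, iterate starting from f = 0.02:
  f = 0.02 → V = √(2·1.81e+06·0.0133/(0.02·44·1030)) = 7.288 m/s; Re = ρVD/μ = 8.758e+04; f → 0.0189
  f = 0.0189 → V = 7.496 m/s; Re = 9.008e+04; f → 0.0188
Converged (Δf/f < 1%). With the final f = 0.0188: V = √(2·1.81e+06·0.0133/(0.0188·44·1030)) = 7.516 m/s.
Q = V·A = 7.516·(π/4·0.0133²) = 0.001044 m³/s = 1.04 L/s.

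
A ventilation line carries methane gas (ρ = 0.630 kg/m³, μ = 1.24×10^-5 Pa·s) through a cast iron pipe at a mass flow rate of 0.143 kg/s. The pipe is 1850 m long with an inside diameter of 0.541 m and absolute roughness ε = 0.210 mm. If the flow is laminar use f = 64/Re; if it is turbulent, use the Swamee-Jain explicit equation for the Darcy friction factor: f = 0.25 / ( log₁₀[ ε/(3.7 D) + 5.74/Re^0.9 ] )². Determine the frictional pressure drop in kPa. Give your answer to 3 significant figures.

A = πD²/4 = π(0.541)²/4 = 0.2299 m²; mean velocity V = ṁ/(ρA) = 0.143/(0.63 · 0.2299) = 0.9874 m/s.
Reynolds number Re = ρVD/μ = 0.63 · 0.9874 · 0.541 / 1.24e-05 = 2.714e+04.
Re > 4000 → turbulent. Relative roughness ε/D = 0.00021/0.541 = 0.000388. Swamee-Jain: f = 0.25/(log₁₀[0.000388/3.7 + 5.74/2.714e+04^0.9])² = 0.25/(log₁₀[0.000105 + 0.000587])² = 0.25/(-3.16)² = 0.02504.
Darcy-Weisbach: ΔP = f(L/D)(ρV²/2) = 0.02504·(1850/0.541)·(0.63·0.9874²/2) = 0.02504·3420·0.3071 = 26.3 Pa.
ΔP = 26.3 Pa = 0.0263 kPa.

ΔP ≈ 0.0263 kPa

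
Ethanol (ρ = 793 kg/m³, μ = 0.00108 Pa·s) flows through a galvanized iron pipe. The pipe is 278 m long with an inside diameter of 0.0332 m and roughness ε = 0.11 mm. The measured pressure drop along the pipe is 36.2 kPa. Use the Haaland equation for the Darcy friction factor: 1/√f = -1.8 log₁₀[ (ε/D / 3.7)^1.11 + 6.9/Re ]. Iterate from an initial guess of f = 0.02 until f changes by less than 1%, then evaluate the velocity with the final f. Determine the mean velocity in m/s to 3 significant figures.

V ≈ 0.572 m/s

Rearranging Darcy-Weisbach: V = √(2·ΔP·D/(f·L·ρ)). With ε/D = 0.00011/0.0332 = 0.00331, iterate starting from f = 0.02:
  f = 0.02 → V = √(2·3.62e+04·0.0332/(0.02·278·793)) = 0.7384 m/s; Re = ρVD/μ = 1.8e+04; f → 0.03215
  f = 0.03215 → V = 0.5824 m/s; Re = 1.42e+04; f → 0.03327
  f = 0.03327 → V = 0.5725 m/s; Re = 1.396e+04; f → 0.03336
Converged (Δf/f < 1%). With the final f = 0.03336: V = √(2·3.62e+04·0.0332/(0.03336·278·793)) = 0.5717 m/s.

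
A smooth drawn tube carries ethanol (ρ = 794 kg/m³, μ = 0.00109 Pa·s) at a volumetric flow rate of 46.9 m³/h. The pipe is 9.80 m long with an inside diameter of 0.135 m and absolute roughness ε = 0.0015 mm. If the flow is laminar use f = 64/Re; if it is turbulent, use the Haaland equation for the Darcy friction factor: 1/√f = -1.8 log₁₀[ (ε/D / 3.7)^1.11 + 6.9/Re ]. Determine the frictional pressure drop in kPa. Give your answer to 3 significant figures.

ΔP ≈ 0.436 kPa

Q = 46.9 m³/h = 46.9/3600 = 0.01303 m³/s.
Cross-sectional area A = πD²/4 = π(0.135)²/4 = 0.01431 m²; mean velocity V = Q/A = 0.01303/0.01431 = 0.9101 m/s.
Reynolds number Re = ρVD/μ = 794 · 0.9101 · 0.135 / 0.00109 = 8.95e+04.
Re > 4000 → turbulent. Relative roughness ε/D = 1.5e-06/0.135 = 1.11e-05. Haaland: 1/√f = -1.8 log₁₀[(1.11e-05/3.7)^1.11 + 6.9/8.95e+04] = -1.8 log₁₀[7.41e-07 + 7.71e-05] = 7.396, so f = 0.01828.
Darcy-Weisbach: ΔP = f(L/D)(ρV²/2) = 0.01828·(9.8/0.135)·(794·0.9101²/2) = 0.01828·72.59·328.9 = 436.4 Pa.
ΔP = 436.4 Pa = 0.436 kPa.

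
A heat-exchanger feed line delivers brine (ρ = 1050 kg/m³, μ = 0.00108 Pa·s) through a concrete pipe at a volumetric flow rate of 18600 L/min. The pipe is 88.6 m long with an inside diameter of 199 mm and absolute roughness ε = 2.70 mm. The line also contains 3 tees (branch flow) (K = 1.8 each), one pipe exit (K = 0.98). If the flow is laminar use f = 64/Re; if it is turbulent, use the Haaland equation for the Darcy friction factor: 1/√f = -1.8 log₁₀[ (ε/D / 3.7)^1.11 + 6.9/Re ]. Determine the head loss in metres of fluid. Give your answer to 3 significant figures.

h_f ≈ 128 m

Q = 18600 L/min = 18600/60000 = 0.31 m³/s.
Cross-sectional area A = πD²/4 = π(0.199)²/4 = 0.0311 m²; mean velocity V = Q/A = 0.31/0.0311 = 9.967 m/s.
Reynolds number Re = ρVD/μ = 1050 · 9.967 · 0.199 / 0.00108 = 1.928e+06.
Re > 4000 → turbulent. Relative roughness ε/D = 0.0027/0.199 = 0.0136. Haaland: 1/√f = -1.8 log₁₀[(0.0136/3.7)^1.11 + 6.9/1.928e+06] = -1.8 log₁₀[0.00198 + 3.58e-06] = 4.865, so f = 0.04225.
Total minor-loss coefficient ΣK = 3·1.8 + 1·0.98 = 6.38.
ΔP = [f·L/D + ΣK]·(ρV²/2) = [0.04225·88.6/0.199 + 6.38]·(1050·9.967²/2) = [18.81 + 6.38]·5.215e+04 = 1.314e+06 Pa.
Head loss h_f = ΔP/(ρg) = 1.314e+06/(1050·9.81) = 128 m.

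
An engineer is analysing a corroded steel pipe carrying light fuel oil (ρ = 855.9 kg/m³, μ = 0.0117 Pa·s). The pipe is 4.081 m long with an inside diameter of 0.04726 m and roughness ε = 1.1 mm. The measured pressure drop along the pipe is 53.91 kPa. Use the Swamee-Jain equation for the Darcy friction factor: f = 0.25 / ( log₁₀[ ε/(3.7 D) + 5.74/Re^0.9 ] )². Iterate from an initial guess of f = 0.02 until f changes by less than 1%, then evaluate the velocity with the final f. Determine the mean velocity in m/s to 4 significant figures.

V ≈ 5.184 m/s

Rearranging Darcy-Weisbach: V = √(2·ΔP·D/(f·L·ρ)). With ε/D = 0.0011/0.04726 = 0.0233, iterate starting from f = 0.02:
  f = 0.02 → V = √(2·5.391e+04·0.04726/(0.02·4.081·855.9)) = 8.541 m/s; Re = ρVD/μ = 2.953e+04; f → 0.05332
  f = 0.05332 → V = 5.231 m/s; Re = 1.808e+04; f → 0.05426
  f = 0.05426 → V = 5.185 m/s; Re = 1.793e+04; f → 0.05428
Converged (Δf/f < 1%). With the final f = 0.05428: V = √(2·5.391e+04·0.04726/(0.05428·4.081·855.9)) = 5.184 m/s.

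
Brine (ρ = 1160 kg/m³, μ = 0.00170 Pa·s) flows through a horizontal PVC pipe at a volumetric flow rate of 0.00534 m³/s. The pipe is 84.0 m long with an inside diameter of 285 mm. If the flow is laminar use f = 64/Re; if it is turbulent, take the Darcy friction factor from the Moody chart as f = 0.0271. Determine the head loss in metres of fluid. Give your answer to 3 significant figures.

Cross-sectional area A = πD²/4 = π(0.285)²/4 = 0.06379 m²; mean velocity V = Q/A = 0.00534/0.06379 = 0.08371 m/s.
Reynolds number Re = ρVD/μ = 1160 · 0.08371 · 0.285 / 0.0017 = 1.628e+04.
Re > 4000 → turbulent; use the Moody-chart value f = 0.0271.
Darcy-Weisbach: ΔP = f(L/D)(ρV²/2) = 0.0271·(84/0.285)·(1160·0.08371²/2) = 0.0271·294.7·4.064 = 32.46 Pa.
Head loss h_f = ΔP/(ρg) = 32.46/(1160·9.81) = 0.00285 m.

h_f ≈ 0.00285 m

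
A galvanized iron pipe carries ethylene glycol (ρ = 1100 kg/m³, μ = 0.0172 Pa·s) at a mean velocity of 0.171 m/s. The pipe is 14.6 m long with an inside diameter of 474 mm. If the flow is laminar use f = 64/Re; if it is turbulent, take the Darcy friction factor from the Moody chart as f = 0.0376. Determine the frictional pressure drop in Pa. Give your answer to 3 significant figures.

ΔP ≈ 18.6 Pa

Reynolds number Re = ρVD/μ = 1100 · 0.171 · 0.474 / 0.0172 = 5184.
Re > 4000 → turbulent; use the Moody-chart value f = 0.0376.
Darcy-Weisbach: ΔP = f(L/D)(ρV²/2) = 0.0376·(14.6/0.474)·(1100·0.171²/2) = 0.0376·30.8·16.08 = 18.63 Pa.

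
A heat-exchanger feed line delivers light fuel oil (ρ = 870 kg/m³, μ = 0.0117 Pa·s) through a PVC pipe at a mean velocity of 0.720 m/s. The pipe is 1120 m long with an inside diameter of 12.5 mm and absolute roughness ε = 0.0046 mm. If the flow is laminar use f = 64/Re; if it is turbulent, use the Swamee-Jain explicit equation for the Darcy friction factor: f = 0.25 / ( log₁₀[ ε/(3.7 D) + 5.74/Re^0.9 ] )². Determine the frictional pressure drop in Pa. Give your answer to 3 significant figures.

ΔP ≈ 1.93×10^6 Pa

Reynolds number Re = ρVD/μ = 870 · 0.72 · 0.0125 / 0.0117 = 669.2.
Re < 2300 → laminar flow, so f = 64/Re = 64/669.2 = 0.09563 (the turbulent correlation is not needed).
Darcy-Weisbach: ΔP = f(L/D)(ρV²/2) = 0.09563·(1120/0.0125)·(870·0.72²/2) = 0.09563·8.96e+04·225.5 = 1.932e+06 Pa.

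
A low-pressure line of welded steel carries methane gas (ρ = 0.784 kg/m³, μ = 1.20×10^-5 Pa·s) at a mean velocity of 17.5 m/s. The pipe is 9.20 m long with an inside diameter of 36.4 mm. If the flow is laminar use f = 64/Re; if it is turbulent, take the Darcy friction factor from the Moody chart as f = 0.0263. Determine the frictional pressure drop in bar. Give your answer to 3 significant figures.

Reynolds number Re = ρVD/μ = 0.784 · 17.5 · 0.0364 / 1.2e-05 = 4.162e+04.
Re > 4000 → turbulent; use the Moody-chart value f = 0.0263.
Darcy-Weisbach: ΔP = f(L/D)(ρV²/2) = 0.0263·(9.2/0.0364)·(0.784·17.5²/2) = 0.0263·252.7·120.1 = 798 Pa.
ΔP = 798 Pa = 0.00798 bar.

ΔP ≈ 0.00798 bar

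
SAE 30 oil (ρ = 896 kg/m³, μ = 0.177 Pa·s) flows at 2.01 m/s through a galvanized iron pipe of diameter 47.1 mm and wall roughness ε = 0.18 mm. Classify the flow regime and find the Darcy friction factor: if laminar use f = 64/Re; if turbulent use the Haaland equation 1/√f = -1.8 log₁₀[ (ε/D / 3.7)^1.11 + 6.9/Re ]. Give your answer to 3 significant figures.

f ≈ 0.134

Re = ρVD/μ = 896·2.01·0.0471/0.177 = 479.2.
Re < 2300 → laminar, so f = 64/Re = 0.1335 (roughness is irrelevant in laminar flow).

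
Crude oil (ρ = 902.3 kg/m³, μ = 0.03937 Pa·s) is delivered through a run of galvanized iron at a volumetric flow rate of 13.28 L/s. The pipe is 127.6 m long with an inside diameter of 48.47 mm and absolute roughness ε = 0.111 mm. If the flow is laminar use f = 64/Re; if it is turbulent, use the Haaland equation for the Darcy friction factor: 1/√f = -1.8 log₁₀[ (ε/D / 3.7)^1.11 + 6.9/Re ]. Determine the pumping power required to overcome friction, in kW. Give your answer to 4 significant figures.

P ≈ 29.09 kW

Q = 13.28 L/s = 13.28/1000 = 0.01328 m³/s.
Cross-sectional area A = πD²/4 = π(0.04847)²/4 = 0.001845 m²; mean velocity V = Q/A = 0.01328/0.001845 = 7.197 m/s.
Reynolds number Re = ρVD/μ = 902.3 · 7.197 · 0.04847 / 0.0394 = 7995.
Re > 4000 → turbulent. Relative roughness ε/D = 0.000111/0.04847 = 0.00229. Haaland: 1/√f = -1.8 log₁₀[(0.00229/3.7)^1.11 + 6.9/7995] = -1.8 log₁₀[0.000275 + 0.000863] = 5.299, so f = 0.03561.
Darcy-Weisbach: ΔP = f(L/D)(ρV²/2) = 0.03561·(127.6/0.04847)·(902.3·7.197²/2) = 0.03561·2633·2.337e+04 = 2.191e+06 Pa.
Pumping power P = QΔP = 0.01328·2.191e+06 = 29094 W = 29.09 kW.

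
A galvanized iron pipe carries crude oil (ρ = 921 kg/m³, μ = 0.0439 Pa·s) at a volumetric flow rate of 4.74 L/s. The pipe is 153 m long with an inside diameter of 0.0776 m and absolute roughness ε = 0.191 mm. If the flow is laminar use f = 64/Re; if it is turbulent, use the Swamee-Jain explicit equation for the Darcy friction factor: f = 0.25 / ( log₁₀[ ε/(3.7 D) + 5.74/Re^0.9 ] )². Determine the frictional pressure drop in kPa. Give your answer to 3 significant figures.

Q = 4.74 L/s = 4.74/1000 = 0.00474 m³/s.
Cross-sectional area A = πD²/4 = π(0.0776)²/4 = 0.004729 m²; mean velocity V = Q/A = 0.00474/0.004729 = 1.002 m/s.
Reynolds number Re = ρVD/μ = 921 · 1.002 · 0.0776 / 0.0439 = 1632.
Re < 2300 → laminar flow, so f = 64/Re = 64/1632 = 0.03922 (the turbulent correlation is not needed).
Darcy-Weisbach: ΔP = f(L/D)(ρV²/2) = 0.03922·(153/0.0776)·(921·1.002²/2) = 0.03922·1972·462.6 = 3.577e+04 Pa.
ΔP = 3.577e+04 Pa = 35.8 kPa.

ΔP ≈ 35.8 kPa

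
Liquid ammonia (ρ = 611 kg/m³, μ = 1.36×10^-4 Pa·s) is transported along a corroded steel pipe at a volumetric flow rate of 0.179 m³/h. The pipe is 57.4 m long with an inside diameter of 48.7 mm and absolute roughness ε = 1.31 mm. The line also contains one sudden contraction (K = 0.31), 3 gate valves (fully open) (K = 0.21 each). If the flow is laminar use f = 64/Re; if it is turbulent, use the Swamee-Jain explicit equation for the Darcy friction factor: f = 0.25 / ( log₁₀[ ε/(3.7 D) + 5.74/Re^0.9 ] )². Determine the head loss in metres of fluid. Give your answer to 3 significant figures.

Q = 0.179 m³/h = 0.179/3600 = 4.972e-05 m³/s.
Cross-sectional area A = πD²/4 = π(0.0487)²/4 = 0.001863 m²; mean velocity V = Q/A = 4.972e-05/0.001863 = 0.02669 m/s.
Reynolds number Re = ρVD/μ = 611 · 0.02669 · 0.0487 / 0.000136 = 5840.
Re > 4000 → turbulent. Relative roughness ε/D = 0.00131/0.0487 = 0.0269. Swamee-Jain: f = 0.25/(log₁₀[0.0269/3.7 + 5.74/5840^0.9])² = 0.25/(log₁₀[0.00727 + 0.00234])² = 0.25/(-2.017)² = 0.06143.
Total minor-loss coefficient ΣK = 1·0.31 + 3·0.21 = 0.94.
ΔP = [f·L/D + ΣK]·(ρV²/2) = [0.06143·57.4/0.0487 + 0.94]·(611·0.02669²/2) = [72.41 + 0.94]·0.2177 = 15.97 Pa.
Head loss h_f = ΔP/(ρg) = 15.97/(611·9.81) = 0.00266 m.

h_f ≈ 0.00266 m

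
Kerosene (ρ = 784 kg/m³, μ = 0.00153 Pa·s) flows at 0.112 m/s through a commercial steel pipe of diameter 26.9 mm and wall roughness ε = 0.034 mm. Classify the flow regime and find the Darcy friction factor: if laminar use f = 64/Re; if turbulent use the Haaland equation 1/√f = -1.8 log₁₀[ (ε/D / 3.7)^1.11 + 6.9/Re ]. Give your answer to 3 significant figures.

f ≈ 0.0415

Re = ρVD/μ = 784·0.112·0.0269/0.00153 = 1544.
Re < 2300 → laminar, so f = 64/Re = 0.04146 (roughness is irrelevant in laminar flow).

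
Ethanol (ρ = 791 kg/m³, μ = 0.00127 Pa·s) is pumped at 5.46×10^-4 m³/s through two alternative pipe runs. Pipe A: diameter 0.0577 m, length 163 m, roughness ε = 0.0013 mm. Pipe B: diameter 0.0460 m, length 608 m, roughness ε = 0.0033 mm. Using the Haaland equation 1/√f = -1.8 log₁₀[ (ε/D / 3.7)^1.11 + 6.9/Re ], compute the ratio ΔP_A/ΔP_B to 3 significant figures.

Pipe A: V = Q/A = 0.000546/0.002615 = 0.2088 m/s; Re = 7504; ε/D = 2.25e-05; Haaland → f = 0.03349; ΔP_A = f(L/D)(ρV²/2) = 1632 Pa.
Pipe B: V = Q/A = 0.000546/0.001662 = 0.3285 m/s; Re = 9413; ε/D = 7.17e-05; Haaland → f = 0.03148; ΔP_B = f(L/D)(ρV²/2) = 1.776e+04 Pa.
ΔP_A/ΔP_B = 1632/1.776e+04 = 0.0919.

ΔP_A/ΔP_B ≈ 0.0919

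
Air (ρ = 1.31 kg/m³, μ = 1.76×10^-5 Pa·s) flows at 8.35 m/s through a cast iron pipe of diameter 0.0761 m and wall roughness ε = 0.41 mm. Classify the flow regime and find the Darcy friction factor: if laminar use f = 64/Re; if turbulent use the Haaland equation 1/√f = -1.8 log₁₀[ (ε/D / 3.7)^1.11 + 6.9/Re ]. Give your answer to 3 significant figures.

f ≈ 0.0328

Re = ρVD/μ = 1.31·8.35·0.0761/1.76e-05 = 4.73e+04.
Re > 4000 → turbulent. ε/D = 0.00041/0.0761 = 0.00539; Haaland: 1/√f = -1.8 log₁₀[0.00071 + 0.000146] = 5.522, so f = 0.0328.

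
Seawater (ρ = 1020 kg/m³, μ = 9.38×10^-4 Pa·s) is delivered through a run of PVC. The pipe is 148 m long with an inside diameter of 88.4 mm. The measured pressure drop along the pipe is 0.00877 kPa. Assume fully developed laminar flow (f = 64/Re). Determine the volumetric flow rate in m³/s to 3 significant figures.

For laminar flow, f = 64/Re with Re = ρVD/μ, so Darcy-Weisbach reduces to ΔP = 32μLV/D². Solving for V: V = ΔP·D²/(32μL) = 8.77·(0.0884)²/(32·0.000938·148) = 0.01543 m/s.
Check: Re = ρVD/μ = 1020·0.01543·0.0884/0.000938 = 1483 < 2300, so the laminar assumption holds.
Q = V·A = 0.01543·(π/4·0.0884²) = 9.469e-05 m³/s = 9.47×10^-5 m³/s.

Q ≈ 9.47×10^-5 m³/s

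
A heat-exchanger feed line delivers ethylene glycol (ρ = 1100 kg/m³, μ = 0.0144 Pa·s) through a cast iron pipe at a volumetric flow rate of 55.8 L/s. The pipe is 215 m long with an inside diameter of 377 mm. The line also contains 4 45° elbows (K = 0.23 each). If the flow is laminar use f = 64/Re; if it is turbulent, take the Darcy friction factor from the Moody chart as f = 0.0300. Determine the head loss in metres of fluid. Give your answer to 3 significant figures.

Q = 55.8 L/s = 55.8/1000 = 0.0558 m³/s.
Cross-sectional area A = πD²/4 = π(0.377)²/4 = 0.1116 m²; mean velocity V = Q/A = 0.0558/0.1116 = 0.4999 m/s.
Reynolds number Re = ρVD/μ = 1100 · 0.4999 · 0.377 / 0.0144 = 1.44e+04.
Re > 4000 → turbulent; use the Moody-chart value f = 0.0300.
Total minor-loss coefficient ΣK = 4·0.23 = 0.92.
ΔP = [f·L/D + ΣK]·(ρV²/2) = [0.03·215/0.377 + 0.92]·(1100·0.4999²/2) = [17.11 + 0.92]·137.4 = 2478 Pa.
Head loss h_f = ΔP/(ρg) = 2478/(1100·9.81) = 0.230 m.

h_f ≈ 0.230 m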